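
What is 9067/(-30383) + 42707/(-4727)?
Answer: -1340426490/143620441 ≈ -9.3331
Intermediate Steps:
9067/(-30383) + 42707/(-4727) = 9067*(-1/30383) + 42707*(-1/4727) = -9067/30383 - 42707/4727 = -1340426490/143620441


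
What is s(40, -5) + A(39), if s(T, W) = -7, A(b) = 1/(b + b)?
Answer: -545/78 ≈ -6.9872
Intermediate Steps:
A(b) = 1/(2*b)
s(40, -5) + A(39) = -7 + (1/2)/39 = -7 + (1/2)*(1/39) = -7 + 1/78 = -545/78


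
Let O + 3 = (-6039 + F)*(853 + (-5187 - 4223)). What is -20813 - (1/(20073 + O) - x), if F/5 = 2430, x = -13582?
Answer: -1797887082014/52271757 ≈ -34395.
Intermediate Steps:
F = 12150 (F = 5*2430 = 12150)
O = -52291830 (O = -3 + (-6039 + 12150)*(853 + (-5187 - 4223)) = -3 + 6111*(853 - 9410) = -3 + 6111*(-8557) = -3 - 52291827 = -52291830)
-20813 - (1/(20073 + O) - x) = -20813 - (1/(20073 - 52291830) - 1*(-13582)) = -20813 - (1/(-52271757) + 13582) = -20813 - (-1/52271757 + 13582) = -20813 - 1*709955003573/52271757 = -20813 - 709955003573/52271757 = -1797887082014/52271757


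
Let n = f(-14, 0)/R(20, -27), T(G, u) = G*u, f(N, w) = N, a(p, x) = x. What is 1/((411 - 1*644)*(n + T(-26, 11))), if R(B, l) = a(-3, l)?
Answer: 27/1795964 ≈ 1.5034e-5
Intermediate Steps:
R(B, l) = l
n = 14/27 (n = -14/(-27) = -14*(-1/27) = 14/27 ≈ 0.51852)
1/((411 - 1*644)*(n + T(-26, 11))) = 1/((411 - 1*644)*(14/27 - 26*11)) = 1/((411 - 644)*(14/27 - 286)) = 1/(-233*(-7708/27)) = 1/(1795964/27) = 27/1795964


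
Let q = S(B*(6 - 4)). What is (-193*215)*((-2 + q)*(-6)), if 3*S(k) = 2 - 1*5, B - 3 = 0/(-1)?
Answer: -746910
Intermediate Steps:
B = 3 (B = 3 + 0/(-1) = 3 + 0*(-1) = 3 + 0 = 3)
S(k) = -1 (S(k) = (2 - 1*5)/3 = (2 - 5)/3 = (⅓)*(-3) = -1)
q = -1
(-193*215)*((-2 + q)*(-6)) = (-193*215)*((-2 - 1)*(-6)) = -(-124485)*(-6) = -41495*18 = -746910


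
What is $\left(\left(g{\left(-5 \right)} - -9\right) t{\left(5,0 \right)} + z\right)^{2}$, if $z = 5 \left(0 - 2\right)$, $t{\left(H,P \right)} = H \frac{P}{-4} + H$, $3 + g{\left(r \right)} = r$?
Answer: $25$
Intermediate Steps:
$g{\left(r \right)} = -3 + r$
$t{\left(H,P \right)} = H - \frac{H P}{4}$ ($t{\left(H,P \right)} = H P \left(- \frac{1}{4}\right) + H = H \left(- \frac{P}{4}\right) + H = - \frac{H P}{4} + H = H - \frac{H P}{4}$)
$z = -10$ ($z = 5 \left(-2\right) = -10$)
$\left(\left(g{\left(-5 \right)} - -9\right) t{\left(5,0 \right)} + z\right)^{2} = \left(\left(\left(-3 - 5\right) - -9\right) \frac{1}{4} \cdot 5 \left(4 - 0\right) - 10\right)^{2} = \left(\left(-8 + 9\right) \frac{1}{4} \cdot 5 \left(4 + 0\right) - 10\right)^{2} = \left(1 \cdot \frac{1}{4} \cdot 5 \cdot 4 - 10\right)^{2} = \left(1 \cdot 5 - 10\right)^{2} = \left(5 - 10\right)^{2} = \left(-5\right)^{2} = 25$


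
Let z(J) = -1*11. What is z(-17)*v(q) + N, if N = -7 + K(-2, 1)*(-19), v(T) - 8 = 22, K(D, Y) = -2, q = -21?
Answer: -299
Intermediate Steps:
v(T) = 30 (v(T) = 8 + 22 = 30)
z(J) = -11
N = 31 (N = -7 - 2*(-19) = -7 + 38 = 31)
z(-17)*v(q) + N = -11*30 + 31 = -330 + 31 = -299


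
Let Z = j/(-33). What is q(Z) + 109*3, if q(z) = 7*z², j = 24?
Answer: 40015/121 ≈ 330.70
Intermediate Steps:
Z = -8/11 (Z = 24/(-33) = 24*(-1/33) = -8/11 ≈ -0.72727)
q(Z) + 109*3 = 7*(-8/11)² + 109*3 = 7*(64/121) + 327 = 448/121 + 327 = 40015/121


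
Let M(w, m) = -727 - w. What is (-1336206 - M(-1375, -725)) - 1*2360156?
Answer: -3697010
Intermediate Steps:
(-1336206 - M(-1375, -725)) - 1*2360156 = (-1336206 - (-727 - 1*(-1375))) - 1*2360156 = (-1336206 - (-727 + 1375)) - 2360156 = (-1336206 - 1*648) - 2360156 = (-1336206 - 648) - 2360156 = -1336854 - 2360156 = -3697010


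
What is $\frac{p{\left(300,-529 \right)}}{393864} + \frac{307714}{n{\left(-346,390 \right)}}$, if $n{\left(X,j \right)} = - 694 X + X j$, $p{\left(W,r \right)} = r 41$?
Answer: $\frac{7432258195}{2589261936} \approx 2.8704$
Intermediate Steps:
$p{\left(W,r \right)} = 41 r$
$\frac{p{\left(300,-529 \right)}}{393864} + \frac{307714}{n{\left(-346,390 \right)}} = \frac{41 \left(-529\right)}{393864} + \frac{307714}{\left(-346\right) \left(-694 + 390\right)} = \left(-21689\right) \frac{1}{393864} + \frac{307714}{\left(-346\right) \left(-304\right)} = - \frac{21689}{393864} + \frac{307714}{105184} = - \frac{21689}{393864} + 307714 \cdot \frac{1}{105184} = - \frac{21689}{393864} + \frac{153857}{52592} = \frac{7432258195}{2589261936}$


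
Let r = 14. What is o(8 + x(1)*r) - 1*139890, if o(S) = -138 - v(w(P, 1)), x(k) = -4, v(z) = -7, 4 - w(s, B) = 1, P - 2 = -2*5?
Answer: -140021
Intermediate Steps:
P = -8 (P = 2 - 2*5 = 2 - 10 = -8)
w(s, B) = 3 (w(s, B) = 4 - 1*1 = 4 - 1 = 3)
o(S) = -131 (o(S) = -138 - 1*(-7) = -138 + 7 = -131)
o(8 + x(1)*r) - 1*139890 = -131 - 1*139890 = -131 - 139890 = -140021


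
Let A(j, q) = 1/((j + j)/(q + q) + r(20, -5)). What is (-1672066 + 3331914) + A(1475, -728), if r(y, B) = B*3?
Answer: 20573815232/12395 ≈ 1.6598e+6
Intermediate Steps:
r(y, B) = 3*B
A(j, q) = 1/(-15 + j/q) (A(j, q) = 1/((j + j)/(q + q) + 3*(-5)) = 1/((2*j)/((2*q)) - 15) = 1/((2*j)*(1/(2*q)) - 15) = 1/(j/q - 15) = 1/(-15 + j/q))
(-1672066 + 3331914) + A(1475, -728) = (-1672066 + 3331914) - 728/(1475 - 15*(-728)) = 1659848 - 728/(1475 + 10920) = 1659848 - 728/12395 = 20573815232/12395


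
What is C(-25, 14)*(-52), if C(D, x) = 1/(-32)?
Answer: 13/8 ≈ 1.6250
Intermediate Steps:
C(D, x) = -1/32
C(-25, 14)*(-52) = -1/32*(-52) = 13/8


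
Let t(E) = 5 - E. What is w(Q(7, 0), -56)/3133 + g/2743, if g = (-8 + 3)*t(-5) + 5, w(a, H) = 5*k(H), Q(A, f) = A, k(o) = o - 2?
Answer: -72035/661063 ≈ -0.10897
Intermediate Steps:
k(o) = -2 + o
w(a, H) = -10 + 5*H (w(a, H) = 5*(-2 + H) = -10 + 5*H)
g = -45 (g = (-8 + 3)*(5 - 1*(-5)) + 5 = -5*(5 + 5) + 5 = -5*10 + 5 = -50 + 5 = -45)
w(Q(7, 0), -56)/3133 + g/2743 = (-10 + 5*(-56))/3133 - 45/2743 = (-10 - 280)*(1/3133) - 45*1/2743 = -290*1/3133 - 45/2743 = -290/3133 - 45/2743 = -72035/661063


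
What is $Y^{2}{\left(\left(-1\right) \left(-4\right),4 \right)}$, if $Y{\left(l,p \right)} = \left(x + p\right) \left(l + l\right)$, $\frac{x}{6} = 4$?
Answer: $50176$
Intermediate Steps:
$x = 24$ ($x = 6 \cdot 4 = 24$)
$Y{\left(l,p \right)} = 2 l \left(24 + p\right)$ ($Y{\left(l,p \right)} = \left(24 + p\right) \left(l + l\right) = \left(24 + p\right) 2 l = 2 l \left(24 + p\right)$)
$Y^{2}{\left(\left(-1\right) \left(-4\right),4 \right)} = \left(2 \left(\left(-1\right) \left(-4\right)\right) \left(24 + 4\right)\right)^{2} = \left(2 \cdot 4 \cdot 28\right)^{2} = 224^{2} = 50176$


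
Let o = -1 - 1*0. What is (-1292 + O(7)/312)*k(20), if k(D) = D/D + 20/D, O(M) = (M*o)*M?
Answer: -403153/156 ≈ -2584.3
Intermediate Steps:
o = -1 (o = -1 + 0 = -1)
O(M) = -M² (O(M) = (M*(-1))*M = (-M)*M = -M²)
k(D) = 1 + 20/D
(-1292 + O(7)/312)*k(20) = (-1292 - 1*7²/312)*((20 + 20)/20) = (-1292 - 1*49*(1/312))*((1/20)*40) = (-1292 - 49*1/312)*2 = (-1292 - 49/312)*2 = -403153/312*2 = -403153/156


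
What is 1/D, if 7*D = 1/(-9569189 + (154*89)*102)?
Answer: -57198239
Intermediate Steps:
D = -1/57198239 (D = 1/(7*(-9569189 + (154*89)*102)) = 1/(7*(-9569189 + 13706*102)) = 1/(7*(-9569189 + 1398012)) = (⅐)/(-8171177) = (⅐)*(-1/8171177) = -1/57198239 ≈ -1.7483e-8)
1/D = 1/(-1/57198239) = -57198239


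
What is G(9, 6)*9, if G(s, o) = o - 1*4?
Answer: 18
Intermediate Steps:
G(s, o) = -4 + o (G(s, o) = o - 4 = -4 + o)
G(9, 6)*9 = (-4 + 6)*9 = 2*9 = 18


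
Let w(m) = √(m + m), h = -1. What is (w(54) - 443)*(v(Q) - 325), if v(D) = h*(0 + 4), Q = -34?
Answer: 145747 - 1974*√3 ≈ 1.4233e+5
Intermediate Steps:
w(m) = √2*√m (w(m) = √(2*m) = √2*√m)
v(D) = -4 (v(D) = -(0 + 4) = -1*4 = -4)
(w(54) - 443)*(v(Q) - 325) = (√2*√54 - 443)*(-4 - 325) = (√2*(3*√6) - 443)*(-329) = (6*√3 - 443)*(-329) = (-443 + 6*√3)*(-329) = 145747 - 1974*√3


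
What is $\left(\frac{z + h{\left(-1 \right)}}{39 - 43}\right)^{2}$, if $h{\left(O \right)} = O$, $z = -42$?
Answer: $\frac{1849}{16} \approx 115.56$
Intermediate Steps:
$\left(\frac{z + h{\left(-1 \right)}}{39 - 43}\right)^{2} = \left(\frac{-42 - 1}{39 - 43}\right)^{2} = \left(- \frac{43}{-4}\right)^{2} = \left(\left(-43\right) \left(- \frac{1}{4}\right)\right)^{2} = \left(\frac{43}{4}\right)^{2} = \frac{1849}{16}$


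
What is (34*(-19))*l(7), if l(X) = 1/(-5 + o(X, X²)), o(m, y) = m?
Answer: -323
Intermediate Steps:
l(X) = 1/(-5 + X)
(34*(-19))*l(7) = (34*(-19))/(-5 + 7) = -646/2 = -646*½ = -323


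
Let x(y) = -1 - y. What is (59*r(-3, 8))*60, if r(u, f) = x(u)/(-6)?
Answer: -1180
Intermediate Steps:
r(u, f) = ⅙ + u/6 (r(u, f) = (-1 - u)/(-6) = (-1 - u)*(-⅙) = ⅙ + u/6)
(59*r(-3, 8))*60 = (59*(⅙ + (⅙)*(-3)))*60 = (59*(⅙ - ½))*60 = (59*(-⅓))*60 = -59/3*60 = -1180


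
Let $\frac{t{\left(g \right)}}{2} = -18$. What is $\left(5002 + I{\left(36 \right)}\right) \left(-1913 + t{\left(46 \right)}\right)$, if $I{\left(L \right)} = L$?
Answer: $-9819062$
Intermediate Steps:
$t{\left(g \right)} = -36$ ($t{\left(g \right)} = 2 \left(-18\right) = -36$)
$\left(5002 + I{\left(36 \right)}\right) \left(-1913 + t{\left(46 \right)}\right) = \left(5002 + 36\right) \left(-1913 - 36\right) = 5038 \left(-1949\right) = -9819062$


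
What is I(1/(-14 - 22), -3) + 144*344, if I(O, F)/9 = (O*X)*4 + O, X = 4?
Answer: 198127/4 ≈ 49532.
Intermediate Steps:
I(O, F) = 153*O (I(O, F) = 9*((O*4)*4 + O) = 9*((4*O)*4 + O) = 9*(16*O + O) = 9*(17*O) = 153*O)
I(1/(-14 - 22), -3) + 144*344 = 153/(-14 - 22) + 144*344 = 153/(-36) + 49536 = 153*(-1/36) + 49536 = -17/4 + 49536 = 198127/4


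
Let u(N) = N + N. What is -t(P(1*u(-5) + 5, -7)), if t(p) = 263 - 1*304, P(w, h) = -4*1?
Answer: 41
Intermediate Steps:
u(N) = 2*N
P(w, h) = -4
t(p) = -41 (t(p) = 263 - 304 = -41)
-t(P(1*u(-5) + 5, -7)) = -1*(-41) = 41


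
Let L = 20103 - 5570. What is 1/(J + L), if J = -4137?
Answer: 1/10396 ≈ 9.6191e-5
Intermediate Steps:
L = 14533
1/(J + L) = 1/(-4137 + 14533) = 1/10396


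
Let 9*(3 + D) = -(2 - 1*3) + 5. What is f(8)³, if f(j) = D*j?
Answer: -175616/27 ≈ -6504.3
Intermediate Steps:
D = -7/3 (D = -3 + (-(2 - 1*3) + 5)/9 = -3 + (-(2 - 3) + 5)/9 = -3 + (-1*(-1) + 5)/9 = -3 + (1 + 5)/9 = -3 + (⅑)*6 = -3 + ⅔ = -7/3 ≈ -2.3333)
f(j) = -7*j/3
f(8)³ = (-7/3*8)³ = (-56/3)³ = -175616/27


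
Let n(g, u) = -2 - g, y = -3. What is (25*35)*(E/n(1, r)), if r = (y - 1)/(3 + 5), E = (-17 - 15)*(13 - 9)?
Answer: 112000/3 ≈ 37333.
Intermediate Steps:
E = -128 (E = -32*4 = -128)
r = -1/2 (r = (-3 - 1)/(3 + 5) = -4/8 = -4*1/8 = -1/2 ≈ -0.50000)
(25*35)*(E/n(1, r)) = (25*35)*(-128/(-2 - 1*1)) = 875*(-128/(-2 - 1)) = 875*(-128/(-3)) = 875*(-128*(-1/3)) = 875*(128/3) = 112000/3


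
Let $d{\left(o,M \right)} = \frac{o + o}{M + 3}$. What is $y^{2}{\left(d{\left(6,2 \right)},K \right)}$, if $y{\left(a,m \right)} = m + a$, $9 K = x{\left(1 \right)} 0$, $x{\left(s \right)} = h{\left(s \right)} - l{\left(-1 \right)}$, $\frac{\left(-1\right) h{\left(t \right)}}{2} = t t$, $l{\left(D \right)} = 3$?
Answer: $\frac{144}{25} \approx 5.76$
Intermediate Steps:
$h{\left(t \right)} = - 2 t^{2}$ ($h{\left(t \right)} = - 2 t t = - 2 t^{2}$)
$d{\left(o,M \right)} = \frac{2 o}{3 + M}$
$x{\left(s \right)} = -3 - 2 s^{2}$ ($x{\left(s \right)} = - 2 s^{2} - 3 = -3 - 2 s^{2}$)
$K = 0$ ($K = \frac{\left(-3 - 2 \cdot 1^{2}\right) 0}{9} = \frac{\left(-3 - 2\right) 0}{9} = \frac{\left(-5\right) 0}{9} = \frac{1}{9} \cdot 0 = 0$)
$y{\left(a,m \right)} = a + m$
$y^{2}{\left(d{\left(6,2 \right)},K \right)} = \left(2 \cdot 6 \frac{1}{3 + 2} + 0\right)^{2} = \left(2 \cdot 6 \cdot \frac{1}{5} + 0\right)^{2} = \left(\frac{12}{5} + 0\right)^{2} = \left(\frac{12}{5}\right)^{2} = \frac{144}{25}$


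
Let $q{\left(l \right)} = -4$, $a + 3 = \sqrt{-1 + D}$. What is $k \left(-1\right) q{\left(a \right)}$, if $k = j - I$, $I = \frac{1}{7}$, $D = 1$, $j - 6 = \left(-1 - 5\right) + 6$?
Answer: $\frac{164}{7} \approx 23.429$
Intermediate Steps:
$j = 6$ ($j = 6 + \left(\left(-1 - 5\right) + 6\right) = 6 + \left(-6 + 6\right) = 6 + 0 = 6$)
$I = \frac{1}{7} \approx 0.14286$
$a = -3$ ($a = -3 + \sqrt{-1 + 1} = -3 + \sqrt{0} = -3 + 0 = -3$)
$k = \frac{41}{7}$ ($k = 6 - \frac{1}{7} = \frac{41}{7} \approx 5.8571$)
$k \left(-1\right) q{\left(a \right)} = \frac{41}{7} \left(-1\right) \left(-4\right) = \left(- \frac{41}{7}\right) \left(-4\right) = \frac{164}{7}$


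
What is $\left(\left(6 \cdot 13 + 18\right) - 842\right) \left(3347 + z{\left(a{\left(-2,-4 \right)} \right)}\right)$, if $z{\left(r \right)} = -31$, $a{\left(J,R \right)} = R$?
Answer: $-2473736$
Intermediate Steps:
$\left(\left(6 \cdot 13 + 18\right) - 842\right) \left(3347 + z{\left(a{\left(-2,-4 \right)} \right)}\right) = \left(\left(6 \cdot 13 + 18\right) - 842\right) \left(3347 - 31\right) = \left(\left(78 + 18\right) - 842\right) 3316 = \left(96 - 842\right) 3316 = \left(-746\right) 3316 = -2473736$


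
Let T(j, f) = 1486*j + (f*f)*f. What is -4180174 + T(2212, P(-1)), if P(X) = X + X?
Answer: -893150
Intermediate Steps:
P(X) = 2*X
T(j, f) = f³ + 1486*j (T(j, f) = 1486*j + f²*f = 1486*j + f³ = f³ + 1486*j)
-4180174 + T(2212, P(-1)) = -4180174 + ((2*(-1))³ + 1486*2212) = -4180174 + ((-2)³ + 3287032) = -4180174 + (-8 + 3287032) = -4180174 + 3287024 = -893150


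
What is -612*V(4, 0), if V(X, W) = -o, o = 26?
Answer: 15912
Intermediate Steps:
V(X, W) = -26 (V(X, W) = -1*26 = -26)
-612*V(4, 0) = -612*(-26) = 15912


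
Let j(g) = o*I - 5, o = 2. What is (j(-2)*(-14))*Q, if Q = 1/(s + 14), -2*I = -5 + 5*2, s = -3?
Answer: 140/11 ≈ 12.727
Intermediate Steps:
I = -5/2 (I = -(-5 + 5*2)/2 = -(-5 + 10)/2 = -½*5 = -5/2 ≈ -2.5000)
j(g) = -10 (j(g) = 2*(-5/2) - 5 = -5 - 5 = -10)
Q = 1/11 (Q = 1/(-3 + 14) = 1/11 ≈ 0.090909)
(j(-2)*(-14))*Q = -10*(-14)*(1/11) = 140*(1/11) = 140/11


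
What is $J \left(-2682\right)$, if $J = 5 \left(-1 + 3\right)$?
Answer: $-26820$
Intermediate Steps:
$J = 10$ ($J = 5 \cdot 2 = 10$)
$J \left(-2682\right) = 10 \left(-2682\right) = -26820$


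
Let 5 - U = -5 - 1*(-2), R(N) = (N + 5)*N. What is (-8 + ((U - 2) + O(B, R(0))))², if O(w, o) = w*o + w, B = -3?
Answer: 25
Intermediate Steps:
R(N) = N*(5 + N) (R(N) = (5 + N)*N = N*(5 + N))
U = 8 (U = 5 - (-5 - 1*(-2)) = 5 - (-5 + 2) = 5 - 1*(-3) = 5 + 3 = 8)
O(w, o) = w + o*w (O(w, o) = o*w + w = w + o*w)
(-8 + ((U - 2) + O(B, R(0))))² = (-8 + ((8 - 2) - 3*(1 + 0*(5 + 0))))² = (-8 + (6 - 3*(1 + 0*5)))² = (-8 + (6 - 3*(1 + 0)))² = (-8 + (6 - 3*1))² = (-8 + (6 - 3))² = (-8 + 3)² = (-5)² = 25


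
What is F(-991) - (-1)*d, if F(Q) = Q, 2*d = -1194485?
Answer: -1196467/2 ≈ -5.9823e+5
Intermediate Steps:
d = -1194485/2 (d = (1/2)*(-1194485) = -1194485/2 ≈ -5.9724e+5)
F(-991) - (-1)*d = -991 - (-1)*(-1194485)/2 = -991 - 1*1194485/2 = -991 - 1194485/2 = -1196467/2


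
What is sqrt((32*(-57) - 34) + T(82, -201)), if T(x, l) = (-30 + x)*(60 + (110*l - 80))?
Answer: I*sqrt(1152618) ≈ 1073.6*I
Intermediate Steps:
T(x, l) = (-30 + x)*(-20 + 110*l) (T(x, l) = (-30 + x)*(60 + (-80 + 110*l)) = (-30 + x)*(-20 + 110*l))
sqrt((32*(-57) - 34) + T(82, -201)) = sqrt((32*(-57) - 34) + (600 - 3300*(-201) - 20*82 + 110*(-201)*82)) = sqrt((-1824 - 34) + (600 + 663300 - 1640 - 1813020)) = sqrt(-1858 - 1150760) = sqrt(-1152618) = I*sqrt(1152618)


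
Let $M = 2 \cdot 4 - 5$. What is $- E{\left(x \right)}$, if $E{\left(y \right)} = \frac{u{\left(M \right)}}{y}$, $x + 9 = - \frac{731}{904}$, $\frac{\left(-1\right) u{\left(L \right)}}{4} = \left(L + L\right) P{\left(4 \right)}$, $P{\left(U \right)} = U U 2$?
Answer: $- \frac{694272}{8867} \approx -78.298$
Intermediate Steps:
$P{\left(U \right)} = 2 U^{2}$ ($P{\left(U \right)} = U^{2} \cdot 2 = 2 U^{2}$)
$M = 3$ ($M = 8 - 5 = 3$)
$u{\left(L \right)} = - 256 L$ ($u{\left(L \right)} = - 4 \left(L + L\right) 2 \cdot 4^{2} = - 4 \cdot 2 L 2 \cdot 16 = - 4 \cdot 2 L 32 = - 4 \cdot 64 L = - 256 L$)
$x = - \frac{8867}{904}$ ($x = -9 - \frac{731}{904} = - \frac{8867}{904} \approx -9.8086$)
$E{\left(y \right)} = - \frac{768}{y}$ ($E{\left(y \right)} = \frac{\left(-256\right) 3}{y} = - \frac{768}{y}$)
$- E{\left(x \right)} = - \frac{-768}{- \frac{8867}{904}} = - \frac{\left(-768\right) \left(-904\right)}{8867} = \left(-1\right) \frac{694272}{8867} = - \frac{694272}{8867}$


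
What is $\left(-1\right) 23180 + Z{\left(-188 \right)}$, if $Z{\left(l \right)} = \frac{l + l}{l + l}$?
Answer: $-23179$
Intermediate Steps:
$Z{\left(l \right)} = 1$ ($Z{\left(l \right)} = \frac{2 l}{2 l} = 2 l \frac{1}{2 l} = 1$)
$\left(-1\right) 23180 + Z{\left(-188 \right)} = \left(-1\right) 23180 + 1 = -23180 + 1 = -23179$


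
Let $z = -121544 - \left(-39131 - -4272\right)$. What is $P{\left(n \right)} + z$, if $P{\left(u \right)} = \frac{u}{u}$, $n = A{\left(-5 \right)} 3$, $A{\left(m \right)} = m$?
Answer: $-86684$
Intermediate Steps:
$n = -15$ ($n = \left(-5\right) 3 = -15$)
$P{\left(u \right)} = 1$
$z = -86685$ ($z = -121544 - \left(-39131 + 4272\right) = -121544 - -34859 = -121544 + 34859 = -86685$)
$P{\left(n \right)} + z = 1 - 86685 = -86684$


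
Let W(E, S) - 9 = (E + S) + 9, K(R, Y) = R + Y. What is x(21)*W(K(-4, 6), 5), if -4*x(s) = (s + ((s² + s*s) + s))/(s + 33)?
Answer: -1925/18 ≈ -106.94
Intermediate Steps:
W(E, S) = 18 + E + S (W(E, S) = 9 + ((E + S) + 9) = 9 + (9 + E + S) = 18 + E + S)
x(s) = -(2*s + 2*s²)/(4*(33 + s)) (x(s) = -(s + ((s² + s*s) + s))/(4*(s + 33)) = -(s + ((s² + s²) + s))/(4*(33 + s)) = -(s + (2*s² + s))/(4*(33 + s)) = -(s + (s + 2*s²))/(4*(33 + s)) = -(2*s + 2*s²)/(4*(33 + s)))
x(21)*W(K(-4, 6), 5) = (-1*21*(1 + 21)/(66 + 2*21))*(18 + (-4 + 6) + 5) = (-1*21*22/(66 + 42))*(18 + 2 + 5) = -1*21*22/108*25 = -1*21*1/108*22*25 = -77/18*25 = -1925/18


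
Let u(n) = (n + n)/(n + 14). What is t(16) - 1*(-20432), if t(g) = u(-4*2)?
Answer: 61288/3 ≈ 20429.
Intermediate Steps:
u(n) = 2*n/(14 + n) (u(n) = (2*n)/(14 + n) = 2*n/(14 + n))
t(g) = -8/3 (t(g) = 2*(-4*2)/(14 - 4*2) = 2*(-8)/(14 - 8) = 2*(-8)/6 = 2*(-8)*(⅙) = -8/3)
t(16) - 1*(-20432) = -8/3 - 1*(-20432) = -8/3 + 20432 = 61288/3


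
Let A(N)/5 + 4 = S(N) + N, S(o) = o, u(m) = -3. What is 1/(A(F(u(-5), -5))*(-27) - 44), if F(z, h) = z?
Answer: 1/1306 ≈ 0.00076570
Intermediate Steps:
A(N) = -20 + 10*N (A(N) = -20 + 5*(N + N) = -20 + 5*(2*N) = -20 + 10*N)
1/(A(F(u(-5), -5))*(-27) - 44) = 1/((-20 + 10*(-3))*(-27) - 44) = 1/((-20 - 30)*(-27) - 44) = 1/(-50*(-27) - 44) = 1/(1350 - 44) = 1/1306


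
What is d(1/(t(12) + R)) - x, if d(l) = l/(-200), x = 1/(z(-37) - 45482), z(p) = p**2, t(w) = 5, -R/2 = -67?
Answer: -16313/1226341400 ≈ -1.3302e-5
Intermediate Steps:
R = 134 (R = -2*(-67) = 134)
x = -1/44113 (x = 1/((-37)**2 - 45482) = 1/(1369 - 45482) = 1/(-44113) = -1/44113 ≈ -2.2669e-5)
d(l) = -l/200 (d(l) = l*(-1/200) = -l/200)
d(1/(t(12) + R)) - x = -1/(200*(5 + 134)) - 1*(-1/44113) = -1/200/139 + 1/44113 = -1/200*1/139 + 1/44113 = -1/27800 + 1/44113 = -16313/1226341400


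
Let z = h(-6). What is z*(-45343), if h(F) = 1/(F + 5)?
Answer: 45343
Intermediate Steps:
h(F) = 1/(5 + F)
z = -1 (z = 1/(5 - 6) = 1/(-1) = -1)
z*(-45343) = -1*(-45343) = 45343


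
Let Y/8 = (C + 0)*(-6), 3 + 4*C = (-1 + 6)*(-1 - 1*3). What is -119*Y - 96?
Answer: -32940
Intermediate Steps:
C = -23/4 (C = -¾ + ((-1 + 6)*(-1 - 1*3))/4 = -¾ + (5*(-1 - 3))/4 = -¾ + (5*(-4))/4 = -¾ + (¼)*(-20) = -¾ - 5 = -23/4 ≈ -5.7500)
Y = 276 (Y = 8*((-23/4 + 0)*(-6)) = 8*(-23/4*(-6)) = 8*(69/2) = 276)
-119*Y - 96 = -119*276 - 96 = -32844 - 96 = -32940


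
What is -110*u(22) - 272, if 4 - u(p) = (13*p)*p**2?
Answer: 15225928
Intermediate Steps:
u(p) = 4 - 13*p**3 (u(p) = 4 - 13*p*p**2 = 4 - 13*p**3)
-110*u(22) - 272 = -110*(4 - 13*22**3) - 272 = -110*(4 - 13*10648) - 272 = -110*(4 - 138424) - 272 = -110*(-138420) - 272 = 15226200 - 272 = 15225928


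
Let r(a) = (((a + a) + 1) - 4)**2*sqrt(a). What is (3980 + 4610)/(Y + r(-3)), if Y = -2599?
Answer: -11162705/3387242 - 347895*I*sqrt(3)/3387242 ≈ -3.2955 - 0.17789*I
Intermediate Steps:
r(a) = sqrt(a)*(-3 + 2*a)**2 (r(a) = ((2*a + 1) - 4)**2*sqrt(a) = ((1 + 2*a) - 4)**2*sqrt(a) = (-3 + 2*a)**2*sqrt(a) = sqrt(a)*(-3 + 2*a)**2)
(3980 + 4610)/(Y + r(-3)) = (3980 + 4610)/(-2599 + sqrt(-3)*(-3 + 2*(-3))**2) = 8590/(-2599 + (I*sqrt(3))*(-3 - 6)**2) = 8590/(-2599 + (I*sqrt(3))*(-9)**2) = 8590/(-2599 + (I*sqrt(3))*81) = 8590/(-2599 + 81*I*sqrt(3))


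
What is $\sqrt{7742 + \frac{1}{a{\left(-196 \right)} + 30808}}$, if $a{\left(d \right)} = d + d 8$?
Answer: $\frac{\sqrt{1632698650389}}{14522} \approx 87.989$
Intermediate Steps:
$a{\left(d \right)} = 9 d$ ($a{\left(d \right)} = d + 8 d = 9 d$)
$\sqrt{7742 + \frac{1}{a{\left(-196 \right)} + 30808}} = \sqrt{7742 + \frac{1}{9 \left(-196\right) + 30808}} = \sqrt{7742 + \frac{1}{-1764 + 30808}} = \sqrt{7742 + \frac{1}{29044}} = \sqrt{\frac{224858649}{29044}} = \frac{\sqrt{1632698650389}}{14522}$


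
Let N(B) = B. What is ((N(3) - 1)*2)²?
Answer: 16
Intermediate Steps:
((N(3) - 1)*2)² = ((3 - 1)*2)² = (2*2)² = 4² = 16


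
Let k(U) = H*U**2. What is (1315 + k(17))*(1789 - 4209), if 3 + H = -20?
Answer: 12903440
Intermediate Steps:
H = -23 (H = -3 - 20 = -23)
k(U) = -23*U**2
(1315 + k(17))*(1789 - 4209) = (1315 - 23*17**2)*(1789 - 4209) = (1315 - 23*289)*(-2420) = (1315 - 6647)*(-2420) = -5332*(-2420) = 12903440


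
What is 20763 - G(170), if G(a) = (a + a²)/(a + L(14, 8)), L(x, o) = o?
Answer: 1833372/89 ≈ 20600.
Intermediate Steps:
G(a) = (a + a²)/(8 + a) (G(a) = (a + a²)/(a + 8) = (a + a²)/(8 + a))
20763 - G(170) = 20763 - 170*(1 + 170)/(8 + 170) = 20763 - 170*171/178 = 20763 - 1*14535/89 = 20763 - 14535/89 = 1833372/89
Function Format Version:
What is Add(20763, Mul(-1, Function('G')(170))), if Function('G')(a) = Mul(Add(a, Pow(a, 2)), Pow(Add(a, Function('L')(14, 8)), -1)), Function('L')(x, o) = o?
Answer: Rational(1833372, 89) ≈ 20600.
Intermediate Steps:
Function('G')(a) = Mul(Pow(Add(8, a), -1), Add(a, Pow(a, 2))) (Function('G')(a) = Mul(Add(a, Pow(a, 2)), Pow(Add(a, 8), -1)) = Mul(Add(a, Pow(a, 2)), Pow(Add(8, a), -1)) = Mul(Pow(Add(8, a), -1), Add(a, Pow(a, 2))))
Add(20763, Mul(-1, Function('G')(170))) = Add(20763, Mul(-1, Mul(170, Pow(Add(8, 170), -1), Add(1, 170)))) = Add(20763, Mul(-1, Mul(170, Pow(178, -1), 171))) = Add(20763, Mul(-1, Mul(170, Rational(1, 178), 171))) = Add(20763, Mul(-1, Rational(14535, 89))) = Add(20763, Rational(-14535, 89)) = Rational(1833372, 89)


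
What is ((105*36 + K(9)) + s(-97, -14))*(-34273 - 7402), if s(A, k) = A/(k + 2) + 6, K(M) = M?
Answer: -1901921975/12 ≈ -1.5849e+8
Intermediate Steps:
s(A, k) = 6 + A/(2 + k) (s(A, k) = A/(2 + k) + 6 = 6 + A/(2 + k))
((105*36 + K(9)) + s(-97, -14))*(-34273 - 7402) = ((105*36 + 9) + (12 - 97 + 6*(-14))/(2 - 14))*(-34273 - 7402) = ((3780 + 9) + (12 - 97 - 84)/(-12))*(-41675) = (3789 - 1/12*(-169))*(-41675) = (3789 + 169/12)*(-41675) = (45637/12)*(-41675) = -1901921975/12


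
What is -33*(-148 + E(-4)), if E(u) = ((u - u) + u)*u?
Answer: 4356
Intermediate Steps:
E(u) = u² (E(u) = (0 + u)*u = u*u = u²)
-33*(-148 + E(-4)) = -33*(-148 + (-4)²) = -33*(-148 + 16) = -33*(-132) = 4356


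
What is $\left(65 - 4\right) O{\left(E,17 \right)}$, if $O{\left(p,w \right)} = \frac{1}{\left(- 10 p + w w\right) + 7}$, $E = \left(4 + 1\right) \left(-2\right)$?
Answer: $\frac{61}{396} \approx 0.15404$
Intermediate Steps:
$E = -10$ ($E = 5 \left(-2\right) = -10$)
$O{\left(p,w \right)} = \frac{1}{7 + w^{2} - 10 p}$ ($O{\left(p,w \right)} = \frac{1}{\left(- 10 p + w^{2}\right) + 7} = \frac{1}{\left(w^{2} - 10 p\right) + 7} = \frac{1}{7 + w^{2} - 10 p}$)
$\left(65 - 4\right) O{\left(E,17 \right)} = \frac{65 - 4}{7 + 17^{2} - -100} = \frac{65 - 4}{7 + 289 + 100} = \frac{61}{396}$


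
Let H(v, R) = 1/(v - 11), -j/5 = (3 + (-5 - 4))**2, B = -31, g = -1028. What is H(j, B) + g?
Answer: -196349/191 ≈ -1028.0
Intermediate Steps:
j = -180 (j = -5*(3 + (-5 - 4))**2 = -5*(3 - 9)**2 = -5*(-6)**2 = -5*36 = -180)
H(v, R) = 1/(-11 + v)
H(j, B) + g = 1/(-11 - 180) - 1028 = 1/(-191) - 1028 = -1/191 - 1028 = -196349/191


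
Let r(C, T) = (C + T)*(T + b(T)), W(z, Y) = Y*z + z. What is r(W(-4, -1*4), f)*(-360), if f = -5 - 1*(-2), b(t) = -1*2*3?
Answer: 29160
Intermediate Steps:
b(t) = -6 (b(t) = -2*3 = -6)
W(z, Y) = z + Y*z
f = -3 (f = -5 + 2 = -3)
r(C, T) = (-6 + T)*(C + T) (r(C, T) = (C + T)*(T - 6) = (C + T)*(-6 + T) = (-6 + T)*(C + T))
r(W(-4, -1*4), f)*(-360) = ((-3)² - (-24)*(1 - 1*4) - 6*(-3) - 4*(1 - 1*4)*(-3))*(-360) = (9 - (-24)*(1 - 4) + 18 - 4*(1 - 4)*(-3))*(-360) = (9 - (-24)*(-3) + 18 - 4*(-3)*(-3))*(-360) = (9 - 6*12 + 18 + 12*(-3))*(-360) = (9 - 72 + 18 - 36)*(-360) = -81*(-360) = 29160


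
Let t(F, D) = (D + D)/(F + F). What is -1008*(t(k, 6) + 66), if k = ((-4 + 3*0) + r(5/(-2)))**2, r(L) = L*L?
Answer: -203168/3 ≈ -67723.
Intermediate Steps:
r(L) = L**2
k = 81/16 (k = ((-4 + 3*0) + (5/(-2))**2)**2 = ((-4 + 0) + (5*(-1/2))**2)**2 = (-4 + (-5/2)**2)**2 = (-4 + 25/4)**2 = (9/4)**2 = 81/16 ≈ 5.0625)
t(F, D) = D/F (t(F, D) = (2*D)/((2*F)) = (2*D)*(1/(2*F)) = D/F)
-1008*(t(k, 6) + 66) = -1008*(6/(81/16) + 66) = -1008*(6*(16/81) + 66) = -1008*(32/27 + 66) = -1008*1814/27 = -203168/3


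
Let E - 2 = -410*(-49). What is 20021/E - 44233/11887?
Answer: -650739809/238833604 ≈ -2.7247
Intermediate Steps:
E = 20092 (E = 2 - 410*(-49) = 2 + 20090 = 20092)
20021/E - 44233/11887 = 20021/20092 - 44233/11887 = -650739809/238833604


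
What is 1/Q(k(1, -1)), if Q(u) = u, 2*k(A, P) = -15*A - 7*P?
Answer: -¼ ≈ -0.25000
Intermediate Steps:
k(A, P) = -15*A/2 - 7*P/2 (k(A, P) = (-15*A - 7*P)/2 = -15*A/2 - 7*P/2)
1/Q(k(1, -1)) = 1/(-15/2*1 - 7/2*(-1)) = 1/(-15/2 + 7/2) = 1/(-4) = -¼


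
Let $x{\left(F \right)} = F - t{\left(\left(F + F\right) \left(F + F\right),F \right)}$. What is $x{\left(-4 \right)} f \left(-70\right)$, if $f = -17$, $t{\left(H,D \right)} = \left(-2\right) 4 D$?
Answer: $-42840$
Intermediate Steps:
$t{\left(H,D \right)} = - 8 D$
$x{\left(F \right)} = 9 F$ ($x{\left(F \right)} = F - - 8 F = F + 8 F = 9 F$)
$x{\left(-4 \right)} f \left(-70\right) = 9 \left(-4\right) \left(\left(-17\right) \left(-70\right)\right) = \left(-36\right) 1190 = -42840$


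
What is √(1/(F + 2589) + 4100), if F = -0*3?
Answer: √27481978689/2589 ≈ 64.031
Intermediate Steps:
F = 0 (F = -26*0 = 0)
√(1/(F + 2589) + 4100) = √(1/(0 + 2589) + 4100) = √(1/2589 + 4100) = √(10614901/2589) = √27481978689/2589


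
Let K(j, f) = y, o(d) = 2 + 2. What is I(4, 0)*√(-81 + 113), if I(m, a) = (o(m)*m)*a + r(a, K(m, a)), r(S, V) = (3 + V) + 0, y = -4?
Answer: -4*√2 ≈ -5.6569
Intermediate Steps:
o(d) = 4
K(j, f) = -4
r(S, V) = 3 + V
I(m, a) = -1 + 4*a*m (I(m, a) = (4*m)*a + (3 - 4) = 4*a*m - 1 = -1 + 4*a*m)
I(4, 0)*√(-81 + 113) = (-1 + 4*0*4)*√(-81 + 113) = (-1 + 0)*√32 = -4*√2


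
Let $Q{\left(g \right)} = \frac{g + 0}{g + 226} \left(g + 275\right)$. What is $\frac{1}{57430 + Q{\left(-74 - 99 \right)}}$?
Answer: $\frac{53}{3026144} \approx 1.7514 \cdot 10^{-5}$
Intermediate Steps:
$Q{\left(g \right)} = \frac{g \left(275 + g\right)}{226 + g}$ ($Q{\left(g \right)} = \frac{g}{226 + g} \left(275 + g\right) = \frac{g \left(275 + g\right)}{226 + g}$)
$\frac{1}{57430 + Q{\left(-74 - 99 \right)}} = \frac{1}{57430 + \frac{\left(-74 - 99\right) \left(275 - 173\right)}{226 - 173}} = \frac{1}{57430 - \frac{173 \left(275 - 173\right)}{226 - 173}} = \frac{1}{57430 - 173 \cdot \frac{1}{53} \cdot 102} = \frac{1}{57430 - \frac{173}{53} \cdot 102} = \frac{1}{57430 - \frac{17646}{53}} = \frac{1}{\frac{3026144}{53}} = \frac{53}{3026144}$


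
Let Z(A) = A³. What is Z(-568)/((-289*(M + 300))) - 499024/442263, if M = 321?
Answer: 26985108823120/26457499449 ≈ 1019.9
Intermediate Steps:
Z(-568)/((-289*(M + 300))) - 499024/442263 = (-568)³/((-289*(321 + 300))) - 499024/442263 = -183250432/((-289*621)) - 499024*1/442263 = -183250432/(-179469) - 499024/442263 = -183250432*(-1/179469) - 499024/442263 = 183250432/179469 - 499024/442263 = 26985108823120/26457499449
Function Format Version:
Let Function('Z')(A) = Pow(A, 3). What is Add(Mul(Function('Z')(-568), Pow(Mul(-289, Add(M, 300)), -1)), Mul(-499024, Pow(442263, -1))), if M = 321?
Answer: Rational(26985108823120, 26457499449) ≈ 1019.9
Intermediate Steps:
Add(Mul(Function('Z')(-568), Pow(Mul(-289, Add(M, 300)), -1)), Mul(-499024, Pow(442263, -1))) = Add(Mul(Pow(-568, 3), Pow(Mul(-289, Add(321, 300)), -1)), Mul(-499024, Pow(442263, -1))) = Add(Mul(-183250432, Pow(Mul(-289, 621), -1)), Mul(-499024, Rational(1, 442263))) = Add(Mul(-183250432, Pow(-179469, -1)), Rational(-499024, 442263)) = Add(Mul(-183250432, Rational(-1, 179469)), Rational(-499024, 442263)) = Add(Rational(183250432, 179469), Rational(-499024, 442263)) = Rational(26985108823120, 26457499449)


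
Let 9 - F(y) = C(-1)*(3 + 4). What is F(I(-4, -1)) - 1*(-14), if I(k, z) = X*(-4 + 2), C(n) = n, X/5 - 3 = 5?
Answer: 30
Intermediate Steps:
X = 40 (X = 15 + 5*5 = 15 + 25 = 40)
I(k, z) = -80 (I(k, z) = 40*(-4 + 2) = 40*(-2) = -80)
F(y) = 16 (F(y) = 9 - (-1)*(3 + 4) = 9 - (-1)*7 = 9 - 1*(-7) = 9 + 7 = 16)
F(I(-4, -1)) - 1*(-14) = 16 - 1*(-14) = 16 + 14 = 30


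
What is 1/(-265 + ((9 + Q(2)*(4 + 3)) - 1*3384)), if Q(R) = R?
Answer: -1/3626 ≈ -0.00027579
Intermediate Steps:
1/(-265 + ((9 + Q(2)*(4 + 3)) - 1*3384)) = 1/(-265 + ((9 + 2*(4 + 3)) - 1*3384)) = 1/(-265 + ((9 + 2*7) - 3384)) = 1/(-265 + ((9 + 14) - 3384)) = 1/(-265 + (23 - 3384)) = 1/(-265 - 3361) = 1/(-3626) = -1/3626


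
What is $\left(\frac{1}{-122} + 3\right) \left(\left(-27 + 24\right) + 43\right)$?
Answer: $\frac{7300}{61} \approx 119.67$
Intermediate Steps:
$\left(\frac{1}{-122} + 3\right) \left(\left(-27 + 24\right) + 43\right) = \left(- \frac{1}{122} + 3\right) \left(-3 + 43\right) = \frac{365}{122} \cdot 40 = \frac{7300}{61}$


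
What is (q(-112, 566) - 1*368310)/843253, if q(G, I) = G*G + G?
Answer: -355878/843253 ≈ -0.42203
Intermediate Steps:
q(G, I) = G + G² (q(G, I) = G² + G = G + G²)
(q(-112, 566) - 1*368310)/843253 = (-112*(1 - 112) - 1*368310)/843253 = (-112*(-111) - 368310)*(1/843253) = (12432 - 368310)*(1/843253) = -355878*1/843253 = -355878/843253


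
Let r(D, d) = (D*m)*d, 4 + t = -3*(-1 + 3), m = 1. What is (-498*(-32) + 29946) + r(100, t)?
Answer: 44882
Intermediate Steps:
t = -10 (t = -4 - 3*(-1 + 3) = -4 - 3*2 = -4 - 6 = -10)
r(D, d) = D*d (r(D, d) = (D*1)*d = D*d)
(-498*(-32) + 29946) + r(100, t) = (-498*(-32) + 29946) + 100*(-10) = (15936 + 29946) - 1000 = 45882 - 1000 = 44882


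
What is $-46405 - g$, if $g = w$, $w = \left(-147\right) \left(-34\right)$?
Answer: $-51403$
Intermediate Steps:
$w = 4998$
$g = 4998$
$-46405 - g = -46405 - 4998 = -51403$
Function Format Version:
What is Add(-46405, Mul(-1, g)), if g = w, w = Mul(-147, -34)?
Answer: -51403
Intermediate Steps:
w = 4998
g = 4998
Add(-46405, Mul(-1, g)) = Add(-46405, Mul(-1, 4998)) = Add(-46405, -4998) = -51403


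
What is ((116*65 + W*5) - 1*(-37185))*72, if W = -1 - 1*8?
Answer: 3216960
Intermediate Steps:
W = -9 (W = -1 - 8 = -9)
((116*65 + W*5) - 1*(-37185))*72 = ((116*65 - 9*5) - 1*(-37185))*72 = ((7540 - 45) + 37185)*72 = (7495 + 37185)*72 = 44680*72 = 3216960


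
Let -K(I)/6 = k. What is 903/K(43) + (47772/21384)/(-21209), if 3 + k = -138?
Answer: 315972311/296056431 ≈ 1.0673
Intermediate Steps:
k = -141 (k = -3 - 138 = -141)
K(I) = 846 (K(I) = -6*(-141) = 846)
903/K(43) + (47772/21384)/(-21209) = 903/846 + (47772/21384)/(-21209) = 903*(1/846) + (47772*(1/21384))*(-1/21209) = 301/282 + (1327/594)*(-1/21209) = 301/282 - 1327/12598146 = 315972311/296056431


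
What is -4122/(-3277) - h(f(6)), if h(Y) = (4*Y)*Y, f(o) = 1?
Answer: -8986/3277 ≈ -2.7421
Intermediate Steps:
h(Y) = 4*Y²
-4122/(-3277) - h(f(6)) = -4122/(-3277) - 4*1² = -4122*(-1/3277) - 4 = 4122/3277 - 1*4 = 4122/3277 - 4 = -8986/3277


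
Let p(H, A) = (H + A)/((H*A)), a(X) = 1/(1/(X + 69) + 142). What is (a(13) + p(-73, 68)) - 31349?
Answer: -106597231291/3400340 ≈ -31349.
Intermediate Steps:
a(X) = 1/(142 + 1/(69 + X)) (a(X) = 1/(1/(69 + X) + 142) = 1/(142 + 1/(69 + X)))
p(H, A) = (A + H)/(A*H) (p(H, A) = (A + H)/((A*H)) = (A + H)*(1/(A*H)) = (A + H)/(A*H))
(a(13) + p(-73, 68)) - 31349 = ((69 + 13)/(9799 + 142*13) + (68 - 73)/(68*(-73))) - 31349 = (82/(9799 + 1846) + (1/68)*(-1/73)*(-5)) - 31349 = (82/11645 + 5/4964) - 31349 = 27369/3400340 - 31349 = -106597231291/3400340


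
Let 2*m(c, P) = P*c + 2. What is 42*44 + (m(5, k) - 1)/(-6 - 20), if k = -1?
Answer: 96101/52 ≈ 1848.1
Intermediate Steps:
m(c, P) = 1 + P*c/2 (m(c, P) = (P*c + 2)/2 = (2 + P*c)/2 = 1 + P*c/2)
42*44 + (m(5, k) - 1)/(-6 - 20) = 42*44 + ((1 + (½)*(-1)*5) - 1)/(-6 - 20) = 1848 + ((1 - 5/2) - 1)/(-26) = 1848 + (-3/2 - 1)*(-1/26) = 1848 - 5/2*(-1/26) = 1848 + 5/52 = 96101/52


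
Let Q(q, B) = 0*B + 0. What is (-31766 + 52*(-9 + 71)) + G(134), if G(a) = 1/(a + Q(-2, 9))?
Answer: -3824627/134 ≈ -28542.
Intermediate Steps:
Q(q, B) = 0 (Q(q, B) = 0 + 0 = 0)
G(a) = 1/a (G(a) = 1/(a + 0) = 1/a)
(-31766 + 52*(-9 + 71)) + G(134) = (-31766 + 52*(-9 + 71)) + 1/134 = (-31766 + 52*62) + 1/134 = (-31766 + 3224) + 1/134 = -28542 + 1/134 = -3824627/134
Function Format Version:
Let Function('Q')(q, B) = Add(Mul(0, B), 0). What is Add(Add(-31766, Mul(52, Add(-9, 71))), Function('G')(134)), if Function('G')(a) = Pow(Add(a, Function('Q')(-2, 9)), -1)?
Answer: Rational(-3824627, 134) ≈ -28542.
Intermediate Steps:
Function('Q')(q, B) = 0 (Function('Q')(q, B) = Add(0, 0) = 0)
Function('G')(a) = Pow(a, -1) (Function('G')(a) = Pow(Add(a, 0), -1) = Pow(a, -1))
Add(Add(-31766, Mul(52, Add(-9, 71))), Function('G')(134)) = Add(Add(-31766, Mul(52, Add(-9, 71))), Pow(134, -1)) = Add(Add(-31766, Mul(52, 62)), Rational(1, 134)) = Add(Add(-31766, 3224), Rational(1, 134)) = Add(-28542, Rational(1, 134)) = Rational(-3824627, 134)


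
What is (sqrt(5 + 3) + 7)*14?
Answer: 98 + 28*sqrt(2) ≈ 137.60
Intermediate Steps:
(sqrt(5 + 3) + 7)*14 = (sqrt(8) + 7)*14 = (2*sqrt(2) + 7)*14 = (7 + 2*sqrt(2))*14 = 98 + 28*sqrt(2)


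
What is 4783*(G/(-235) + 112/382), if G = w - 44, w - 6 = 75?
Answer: 29142819/44885 ≈ 649.28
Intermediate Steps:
w = 81 (w = 6 + 75 = 81)
G = 37 (G = 81 - 44 = 37)
4783*(G/(-235) + 112/382) = 4783*(37/(-235) + 112/382) = 4783*(37*(-1/235) + 112*(1/382)) = 4783*(-37/235 + 56/191) = 4783*(6093/44885) = 29142819/44885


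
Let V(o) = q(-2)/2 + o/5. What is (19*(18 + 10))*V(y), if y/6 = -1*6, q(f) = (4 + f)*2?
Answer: -13832/5 ≈ -2766.4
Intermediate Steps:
q(f) = 8 + 2*f
y = -36 (y = 6*(-1*6) = 6*(-6) = -36)
V(o) = 2 + o/5 (V(o) = (8 + 2*(-2))/2 + o/5 = (8 - 4)*(½) + o*(⅕) = 4*(½) + o/5 = 2 + o/5)
(19*(18 + 10))*V(y) = (19*(18 + 10))*(2 + (⅕)*(-36)) = (19*28)*(2 - 36/5) = 532*(-26/5) = -13832/5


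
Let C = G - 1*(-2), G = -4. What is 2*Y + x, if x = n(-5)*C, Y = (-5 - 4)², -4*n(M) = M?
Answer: 319/2 ≈ 159.50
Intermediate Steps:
n(M) = -M/4
Y = 81 (Y = (-9)² = 81)
C = -2 (C = -4 - 1*(-2) = -4 + 2 = -2)
x = -5/2 (x = -¼*(-5)*(-2) = (5/4)*(-2) = -5/2 ≈ -2.5000)
2*Y + x = 2*81 - 5/2 = 162 - 5/2 = 319/2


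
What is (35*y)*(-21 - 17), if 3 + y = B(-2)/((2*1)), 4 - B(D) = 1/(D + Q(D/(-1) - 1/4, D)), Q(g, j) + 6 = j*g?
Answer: 29260/23 ≈ 1272.2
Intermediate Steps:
Q(g, j) = -6 + g*j (Q(g, j) = -6 + j*g = -6 + g*j)
B(D) = 4 - 1/(-6 + D + D*(-¼ - D)) (B(D) = 4 - 1/(D + (-6 + (D/(-1) - 1/4)*D)) = 4 - 1/(D + (-6 + (D*(-1) - 1*¼)*D)) = 4 - 1/(D + (-6 + (-D - ¼)*D)) = 4 - 1/(D + (-6 + (-¼ - D)*D)) = 4 - 1/(D + (-6 + D*(-¼ - D))) = 4 - 1/(-6 + D + D*(-¼ - D)))
y = -22/23 (y = -3 + (4*(25 - 3*(-2) + 4*(-2)²)/(24 - 3*(-2) + 4*(-2)²))/((2*1)) = -3 + (4*(25 + 6 + 4*4)/(24 + 6 + 4*4))/2 = -3 + (4*(25 + 6 + 16)/(24 + 6 + 16))*(½) = -3 + (4*47/46)*(½) = -3 + (4*(1/46)*47)*(½) = -3 + (94/23)*(½) = -3 + 47/23 = -22/23 ≈ -0.95652)
(35*y)*(-21 - 17) = (35*(-22/23))*(-21 - 17) = -770/23*(-38) = 29260/23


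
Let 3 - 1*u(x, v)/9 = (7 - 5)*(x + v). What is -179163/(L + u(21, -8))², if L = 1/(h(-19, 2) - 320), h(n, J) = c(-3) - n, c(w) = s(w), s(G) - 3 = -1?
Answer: -16017351363/3830867236 ≈ -4.1811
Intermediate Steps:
s(G) = 2 (s(G) = 3 - 1 = 2)
c(w) = 2
u(x, v) = 27 - 18*v - 18*x (u(x, v) = 27 - 9*(7 - 5)*(x + v) = 27 - 18*(v + x) = 27 - 9*(2*v + 2*x) = 27 + (-18*v - 18*x) = 27 - 18*v - 18*x)
h(n, J) = 2 - n
L = -1/299 (L = 1/((2 - 1*(-19)) - 320) = 1/((2 + 19) - 320) = 1/(21 - 320) = 1/(-299) = -1/299 ≈ -0.0033445)
-179163/(L + u(21, -8))² = -179163/(-1/299 + (27 - 18*(-8) - 18*21))² = -179163/(-1/299 + (27 + 144 - 378))² = -179163/(-1/299 - 207)² = -179163/((-61894/299)²) = -179163/3830867236/89401 = -179163*89401/3830867236 = -16017351363/3830867236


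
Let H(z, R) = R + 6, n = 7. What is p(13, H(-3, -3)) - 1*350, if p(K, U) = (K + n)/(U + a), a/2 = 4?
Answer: -3830/11 ≈ -348.18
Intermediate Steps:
a = 8 (a = 2*4 = 8)
H(z, R) = 6 + R
p(K, U) = (7 + K)/(8 + U) (p(K, U) = (K + 7)/(U + 8) = (7 + K)/(8 + U))
p(13, H(-3, -3)) - 1*350 = (7 + 13)/(8 + (6 - 3)) - 1*350 = 20/(8 + 3) - 350 = 20/11 - 350 = -3830/11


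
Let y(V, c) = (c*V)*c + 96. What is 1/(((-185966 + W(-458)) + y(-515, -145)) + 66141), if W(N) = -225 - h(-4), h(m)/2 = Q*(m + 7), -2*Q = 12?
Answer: -1/10947793 ≈ -9.1343e-8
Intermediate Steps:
Q = -6 (Q = -½*12 = -6)
y(V, c) = 96 + V*c² (y(V, c) = (V*c)*c + 96 = V*c² + 96 = 96 + V*c²)
h(m) = -84 - 12*m (h(m) = 2*(-6*(m + 7)) = 2*(-6*(7 + m)) = 2*(-42 - 6*m) = -84 - 12*m)
W(N) = -189 (W(N) = -225 - (-84 - 12*(-4)) = -225 - (-84 + 48) = -225 - 1*(-36) = -225 + 36 = -189)
1/(((-185966 + W(-458)) + y(-515, -145)) + 66141) = 1/(((-185966 - 189) + (96 - 515*(-145)²)) + 66141) = 1/((-186155 + (96 - 515*21025)) + 66141) = 1/((-186155 + (96 - 10827875)) + 66141) = 1/((-186155 - 10827779) + 66141) = 1/(-11013934 + 66141) = 1/(-10947793) = -1/10947793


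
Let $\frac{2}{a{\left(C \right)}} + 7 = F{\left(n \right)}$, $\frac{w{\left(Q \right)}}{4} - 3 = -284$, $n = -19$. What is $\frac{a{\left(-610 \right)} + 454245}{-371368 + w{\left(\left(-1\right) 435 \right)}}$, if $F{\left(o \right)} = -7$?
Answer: $- \frac{1589857}{1303722} \approx -1.2195$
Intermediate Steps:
$w{\left(Q \right)} = -1124$ ($w{\left(Q \right)} = 12 + 4 \left(-284\right) = 12 - 1136 = -1124$)
$a{\left(C \right)} = - \frac{1}{7}$ ($a{\left(C \right)} = \frac{2}{-7 - 7} = \frac{2}{-14} = 2 \left(- \frac{1}{14}\right) = - \frac{1}{7}$)
$\frac{a{\left(-610 \right)} + 454245}{-371368 + w{\left(\left(-1\right) 435 \right)}} = \frac{- \frac{1}{7} + 454245}{-371368 - 1124} = \frac{3179714}{7 \left(-372492\right)} = \frac{3179714}{7} \left(- \frac{1}{372492}\right) = - \frac{1589857}{1303722}$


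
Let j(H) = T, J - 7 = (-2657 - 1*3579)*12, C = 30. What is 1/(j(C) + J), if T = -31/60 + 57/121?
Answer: -7260/543229831 ≈ -1.3365e-5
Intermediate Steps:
J = -74825 (J = 7 + (-2657 - 1*3579)*12 = 7 + (-2657 - 3579)*12 = 7 - 6236*12 = 7 - 74832 = -74825)
T = -331/7260 (T = -31*1/60 + 57*(1/121) = -31/60 + 57/121 = -331/7260 ≈ -0.045592)
j(H) = -331/7260
1/(j(C) + J) = 1/(-331/7260 - 74825) = 1/(-543229831/7260) = -7260/543229831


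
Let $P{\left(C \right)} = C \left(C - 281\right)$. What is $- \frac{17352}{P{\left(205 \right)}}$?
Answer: $\frac{4338}{3895} \approx 1.1137$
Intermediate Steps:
$P{\left(C \right)} = C \left(-281 + C\right)$
$- \frac{17352}{P{\left(205 \right)}} = - \frac{17352}{205 \left(-281 + 205\right)} = - \frac{17352}{205 \left(-76\right)} = - \frac{17352}{-15580} = \left(-17352\right) \left(- \frac{1}{15580}\right) = \frac{4338}{3895}$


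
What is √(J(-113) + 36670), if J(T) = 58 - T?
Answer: √36841 ≈ 191.94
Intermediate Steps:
√(J(-113) + 36670) = √((58 - 1*(-113)) + 36670) = √((58 + 113) + 36670) = √(171 + 36670) = √36841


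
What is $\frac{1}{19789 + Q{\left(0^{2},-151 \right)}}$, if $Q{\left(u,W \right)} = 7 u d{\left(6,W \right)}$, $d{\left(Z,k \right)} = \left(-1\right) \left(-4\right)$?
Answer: $\frac{1}{19789} \approx 5.0533 \cdot 10^{-5}$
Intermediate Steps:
$d{\left(Z,k \right)} = 4$
$Q{\left(u,W \right)} = 28 u$ ($Q{\left(u,W \right)} = 7 u 4 = 28 u$)
$\frac{1}{19789 + Q{\left(0^{2},-151 \right)}} = \frac{1}{19789 + 28 \cdot 0^{2}} = \frac{1}{19789 + 28 \cdot 0} = \frac{1}{19789 + 0} = \frac{1}{19789}$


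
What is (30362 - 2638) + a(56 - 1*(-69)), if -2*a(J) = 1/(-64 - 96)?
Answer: 8871681/320 ≈ 27724.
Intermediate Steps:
a(J) = 1/320 (a(J) = -1/(2*(-64 - 96)) = -½/(-160) = -½*(-1/160) = 1/320)
(30362 - 2638) + a(56 - 1*(-69)) = (30362 - 2638) + 1/320 = 27724 + 1/320 = 8871681/320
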